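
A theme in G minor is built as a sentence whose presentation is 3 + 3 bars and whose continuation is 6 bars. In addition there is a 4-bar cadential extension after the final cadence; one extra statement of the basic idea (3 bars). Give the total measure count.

Basic sentence: 3 + 3 + 6 = 12 bars.
12 (basic form) + 4 (cadential extension) + 3 (extra statement) = 19.

19 measures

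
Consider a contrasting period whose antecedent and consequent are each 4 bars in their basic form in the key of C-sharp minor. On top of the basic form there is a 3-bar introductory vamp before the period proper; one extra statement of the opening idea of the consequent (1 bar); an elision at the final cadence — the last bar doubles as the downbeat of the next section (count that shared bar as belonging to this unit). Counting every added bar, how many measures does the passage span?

Basic contrasting period: 4 + 4 = 8 bars.
8 (basic form) + 3 (introduction) + 1 (extra statement) = 12.
The elision shares a bar with the next section but does not change this unit's count.

12 measures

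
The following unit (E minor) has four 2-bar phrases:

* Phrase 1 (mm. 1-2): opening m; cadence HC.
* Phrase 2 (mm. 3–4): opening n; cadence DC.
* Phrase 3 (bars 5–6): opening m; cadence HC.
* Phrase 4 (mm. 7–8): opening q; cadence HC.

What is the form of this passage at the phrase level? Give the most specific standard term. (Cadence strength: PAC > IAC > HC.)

phrase group

Phrase 4 ends with a half cadence, no stronger than phrase 2's deceptive cadence, so the four phrases do not form a double period; nor do phrases 3–4 duplicate 1–2, so it is not a repeated period. With no phrase reaching a conclusive cadence, the passage is a phrase group.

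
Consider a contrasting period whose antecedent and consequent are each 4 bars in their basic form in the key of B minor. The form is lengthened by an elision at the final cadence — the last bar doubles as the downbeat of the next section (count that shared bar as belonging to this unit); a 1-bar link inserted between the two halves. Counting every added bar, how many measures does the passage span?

9 measures

Basic contrasting period: 4 + 4 = 8 bars.
8 (basic form) + 1 (link) = 9.
The elision shares a bar with the next section but does not change this unit's count.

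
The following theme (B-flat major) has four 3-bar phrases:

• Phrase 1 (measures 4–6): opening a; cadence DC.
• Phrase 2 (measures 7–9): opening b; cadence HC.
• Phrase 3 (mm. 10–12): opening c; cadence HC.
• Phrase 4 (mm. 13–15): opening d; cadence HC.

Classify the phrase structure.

Phrase 4 ends with a half cadence, no stronger than phrase 2's half cadence, so the four phrases do not form a double period; nor do phrases 3–4 duplicate 1–2, so it is not a repeated period. With no phrase reaching a conclusive cadence, the passage is a phrase group.

phrase group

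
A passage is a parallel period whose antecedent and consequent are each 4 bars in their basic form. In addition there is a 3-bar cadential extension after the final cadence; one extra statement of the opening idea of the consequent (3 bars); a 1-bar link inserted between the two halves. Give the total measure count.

15 measures

Basic parallel period: 4 + 4 = 8 bars.
8 (basic form) + 3 (cadential extension) + 3 (extra statement) + 1 (link) = 15.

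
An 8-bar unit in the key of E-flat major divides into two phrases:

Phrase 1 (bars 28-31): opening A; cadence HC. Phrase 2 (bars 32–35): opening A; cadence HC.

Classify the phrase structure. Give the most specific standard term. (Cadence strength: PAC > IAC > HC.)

Both phrases have the same opening (A) and the same cadence (half cadence): the second is a restatement, not a consequent, so this is a repeated phrase rather than a period.

repeated phrase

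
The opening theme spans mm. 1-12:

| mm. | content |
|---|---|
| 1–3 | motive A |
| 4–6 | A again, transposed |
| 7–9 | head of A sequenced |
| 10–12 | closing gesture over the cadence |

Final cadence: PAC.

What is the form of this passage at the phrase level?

Basic idea (mm. 1–3) + its repetition (bars 4–6) form the presentation; fragmentation and cadence (mm. 7-12) form the continuation — the 12-bar whole is a sentence.

sentence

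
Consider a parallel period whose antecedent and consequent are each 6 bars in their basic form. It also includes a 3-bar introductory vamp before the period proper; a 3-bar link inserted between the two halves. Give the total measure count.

Basic parallel period: 6 + 6 = 12 bars.
12 (basic form) + 3 (introduction) + 3 (link) = 18.

18 measures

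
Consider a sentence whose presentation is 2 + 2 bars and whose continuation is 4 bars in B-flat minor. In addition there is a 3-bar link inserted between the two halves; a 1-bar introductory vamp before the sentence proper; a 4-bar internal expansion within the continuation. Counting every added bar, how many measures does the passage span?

Basic sentence: 2 + 2 + 4 = 8 bars.
8 (basic form) + 3 (link) + 1 (introduction) + 4 (internal expansion) = 16.

16 measures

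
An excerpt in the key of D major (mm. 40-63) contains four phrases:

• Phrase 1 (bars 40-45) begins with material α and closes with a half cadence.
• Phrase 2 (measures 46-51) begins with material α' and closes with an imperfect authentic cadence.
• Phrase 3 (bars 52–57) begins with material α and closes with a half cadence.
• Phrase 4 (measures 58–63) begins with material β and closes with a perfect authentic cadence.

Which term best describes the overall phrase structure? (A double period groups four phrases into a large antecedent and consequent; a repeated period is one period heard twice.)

parallel double period

Four phrases in two halves: the first half (bars 40–51) ends with an imperfect authentic cadence, the second (bars 52–63) with a perfect authentic cadence — a large antecedent–consequent pair, i.e. a double period.
Phrase 3 begins with the same material as phrase 1, making it parallel.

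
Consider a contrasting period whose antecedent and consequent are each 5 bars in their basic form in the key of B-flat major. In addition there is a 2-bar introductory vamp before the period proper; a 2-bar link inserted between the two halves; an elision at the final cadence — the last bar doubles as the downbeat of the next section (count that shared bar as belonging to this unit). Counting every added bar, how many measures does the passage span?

Basic contrasting period: 5 + 5 = 10 bars.
10 (basic form) + 2 (introduction) + 2 (link) = 14.
The elision shares a bar with the next section but does not change this unit's count.

14 measures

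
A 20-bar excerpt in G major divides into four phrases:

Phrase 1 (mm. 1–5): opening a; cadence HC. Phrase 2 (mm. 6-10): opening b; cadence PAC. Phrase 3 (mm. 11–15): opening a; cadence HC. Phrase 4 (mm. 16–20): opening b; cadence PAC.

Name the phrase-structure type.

repeated period

The cadence pattern HC–PAC–HC–PAC is weak–strong twice, and phrases 3–4 restate phrases 1–2: a period heard twice, not a double period (which would end weakly at phrase 2).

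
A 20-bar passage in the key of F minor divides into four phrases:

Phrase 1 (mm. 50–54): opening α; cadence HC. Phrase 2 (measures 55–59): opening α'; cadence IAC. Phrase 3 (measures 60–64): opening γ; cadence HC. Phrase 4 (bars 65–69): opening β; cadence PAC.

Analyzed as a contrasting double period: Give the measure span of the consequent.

In a double period the four phrases pair into a large antecedent (phrases 1–2, ending imperfect authentic cadence) and a large consequent (phrases 3–4, ending perfect authentic cadence). The consequent spans bars 60–69.

measures 60–69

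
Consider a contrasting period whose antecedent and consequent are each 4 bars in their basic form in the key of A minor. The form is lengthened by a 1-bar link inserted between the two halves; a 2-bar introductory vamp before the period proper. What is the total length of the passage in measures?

11 measures

Basic contrasting period: 4 + 4 = 8 bars.
8 (basic form) + 1 (link) + 2 (introduction) = 11.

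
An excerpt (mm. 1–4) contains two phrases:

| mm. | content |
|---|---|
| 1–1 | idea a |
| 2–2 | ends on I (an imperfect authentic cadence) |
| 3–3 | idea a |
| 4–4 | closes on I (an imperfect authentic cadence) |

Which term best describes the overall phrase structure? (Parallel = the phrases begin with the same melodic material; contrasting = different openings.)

Both phrases have the same opening (a) and the same cadence (imperfect authentic cadence): the second is a restatement, not a consequent, so this is a repeated phrase rather than a period.

repeated phrase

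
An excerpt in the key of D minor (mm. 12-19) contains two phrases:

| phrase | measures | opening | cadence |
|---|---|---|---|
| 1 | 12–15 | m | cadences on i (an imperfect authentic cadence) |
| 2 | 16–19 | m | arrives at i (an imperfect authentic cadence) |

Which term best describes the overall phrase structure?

repeated phrase

Both phrases have the same opening (m) and the same cadence (imperfect authentic cadence): the second is a restatement, not a consequent, so this is a repeated phrase rather than a period.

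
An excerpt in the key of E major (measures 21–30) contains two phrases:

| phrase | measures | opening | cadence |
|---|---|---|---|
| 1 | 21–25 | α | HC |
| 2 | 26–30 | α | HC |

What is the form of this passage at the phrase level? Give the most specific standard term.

repeated phrase

Both phrases have the same opening (α) and the same cadence (half cadence): the second is a restatement, not a consequent, so this is a repeated phrase rather than a period.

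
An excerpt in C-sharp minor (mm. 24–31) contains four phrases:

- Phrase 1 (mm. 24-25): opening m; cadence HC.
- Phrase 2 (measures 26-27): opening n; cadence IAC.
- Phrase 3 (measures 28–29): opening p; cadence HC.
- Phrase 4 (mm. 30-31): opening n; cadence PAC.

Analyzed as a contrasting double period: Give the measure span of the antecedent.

measures 24–27

In a double period the four phrases pair into a large antecedent (phrases 1–2, ending imperfect authentic cadence) and a large consequent (phrases 3–4, ending perfect authentic cadence). The antecedent spans bars 24-27.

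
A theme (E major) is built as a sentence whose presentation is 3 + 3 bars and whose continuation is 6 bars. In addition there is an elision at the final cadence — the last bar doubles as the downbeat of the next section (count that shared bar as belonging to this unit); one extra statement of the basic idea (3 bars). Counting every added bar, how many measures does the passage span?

15 measures

Basic sentence: 3 + 3 + 6 = 12 bars.
12 (basic form) + 3 (extra statement) = 15.
The elision shares a bar with the next section but does not change this unit's count.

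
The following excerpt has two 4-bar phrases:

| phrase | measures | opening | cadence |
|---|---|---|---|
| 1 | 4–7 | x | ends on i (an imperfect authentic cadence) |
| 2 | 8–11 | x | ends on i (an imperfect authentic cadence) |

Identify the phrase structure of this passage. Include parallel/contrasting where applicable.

Both phrases have the same opening (x) and the same cadence (imperfect authentic cadence): the second is a restatement, not a consequent, so this is a repeated phrase rather than a period.

repeated phrase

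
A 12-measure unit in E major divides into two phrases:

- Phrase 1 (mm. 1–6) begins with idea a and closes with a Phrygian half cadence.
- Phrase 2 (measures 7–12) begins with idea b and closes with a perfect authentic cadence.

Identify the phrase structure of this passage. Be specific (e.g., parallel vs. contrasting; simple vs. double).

Phrase 1 ends with a Phrygian half cadence (weaker) and phrase 2 with a perfect authentic cadence (stronger): antecedent + consequent = a period.
The two phrases open with different material (a / b), so the period is contrasting.

contrasting period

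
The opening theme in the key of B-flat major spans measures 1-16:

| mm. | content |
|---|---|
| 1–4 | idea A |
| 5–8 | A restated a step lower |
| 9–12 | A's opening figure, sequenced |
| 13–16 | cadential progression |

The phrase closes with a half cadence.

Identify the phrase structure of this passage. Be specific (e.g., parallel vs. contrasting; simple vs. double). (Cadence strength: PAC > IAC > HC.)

Basic idea (mm. 1-4) + its repetition (bars 5–8) form the presentation; fragmentation and cadence (measures 9-16) form the continuation — the 16-bar whole is a sentence.

sentence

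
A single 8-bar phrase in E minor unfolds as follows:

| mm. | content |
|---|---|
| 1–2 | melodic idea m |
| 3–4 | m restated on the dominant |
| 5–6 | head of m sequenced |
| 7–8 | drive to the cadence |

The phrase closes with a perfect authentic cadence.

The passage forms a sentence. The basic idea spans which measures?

The presentation of a sentence is the basic idea (bars 1–2) plus its repetition (measures 3-4); the basic idea is therefore mm. 1–2.

measures 1–2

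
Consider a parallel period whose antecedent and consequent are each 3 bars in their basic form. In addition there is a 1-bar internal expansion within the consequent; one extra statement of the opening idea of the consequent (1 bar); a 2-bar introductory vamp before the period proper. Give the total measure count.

10 measures

Basic parallel period: 3 + 3 = 6 bars.
6 (basic form) + 1 (internal expansion) + 1 (extra statement) + 2 (introduction) = 10.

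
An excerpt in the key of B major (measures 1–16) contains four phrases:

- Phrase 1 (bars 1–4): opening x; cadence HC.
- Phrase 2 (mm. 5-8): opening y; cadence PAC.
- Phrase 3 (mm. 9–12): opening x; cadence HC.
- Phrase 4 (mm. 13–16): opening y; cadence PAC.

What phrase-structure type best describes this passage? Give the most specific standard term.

The cadence pattern HC–PAC–HC–PAC is weak–strong twice, and phrases 3–4 restate phrases 1–2: a period heard twice, not a double period (which would end weakly at phrase 2).

repeated period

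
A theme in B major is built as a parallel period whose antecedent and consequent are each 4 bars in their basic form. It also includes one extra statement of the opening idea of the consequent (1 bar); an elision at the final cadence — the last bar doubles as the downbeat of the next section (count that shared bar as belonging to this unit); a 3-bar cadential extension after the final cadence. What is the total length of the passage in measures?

12 measures

Basic parallel period: 4 + 4 = 8 bars.
8 (basic form) + 1 (extra statement) + 3 (cadential extension) = 12.
The elision shares a bar with the next section but does not change this unit's count.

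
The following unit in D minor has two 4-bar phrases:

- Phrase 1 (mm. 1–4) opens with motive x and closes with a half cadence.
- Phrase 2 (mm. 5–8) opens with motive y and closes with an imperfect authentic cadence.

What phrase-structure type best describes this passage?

contrasting period

Phrase 1 ends with a half cadence (weaker) and phrase 2 with an imperfect authentic cadence (stronger): antecedent + consequent = a period.
The two phrases open with different material (x / y), so the period is contrasting.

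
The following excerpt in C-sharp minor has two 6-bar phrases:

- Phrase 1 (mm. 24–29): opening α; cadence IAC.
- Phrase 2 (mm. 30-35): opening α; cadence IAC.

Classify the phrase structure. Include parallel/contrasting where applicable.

Both phrases have the same opening (α) and the same cadence (imperfect authentic cadence): the second is a restatement, not a consequent, so this is a repeated phrase rather than a period.

repeated phrase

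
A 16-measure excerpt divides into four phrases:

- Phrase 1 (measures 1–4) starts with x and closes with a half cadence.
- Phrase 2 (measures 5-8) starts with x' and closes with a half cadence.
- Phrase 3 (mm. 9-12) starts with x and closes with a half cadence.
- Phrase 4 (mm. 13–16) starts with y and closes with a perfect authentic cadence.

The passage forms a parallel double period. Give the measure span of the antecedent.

In a double period the first pair of phrases (ending half cadence) is the large antecedent and the second pair (ending perfect authentic cadence) is the large consequent; the antecedent is measures 1–8.

measures 1–8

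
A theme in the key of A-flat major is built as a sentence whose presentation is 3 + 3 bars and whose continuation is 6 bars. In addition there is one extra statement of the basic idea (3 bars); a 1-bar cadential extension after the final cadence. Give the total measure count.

16 measures

Basic sentence: 3 + 3 + 6 = 12 bars.
12 (basic form) + 3 (extra statement) + 1 (cadential extension) = 16.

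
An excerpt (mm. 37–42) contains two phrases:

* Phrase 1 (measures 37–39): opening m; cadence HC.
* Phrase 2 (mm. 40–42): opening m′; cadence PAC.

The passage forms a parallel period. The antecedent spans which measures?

measures 37–39

The antecedent is the phrase ending with the weaker cadence (half cadence, phrase 1) and the consequent the one ending more conclusively (perfect authentic cadence, phrase 2); the antecedent is measures 37-39.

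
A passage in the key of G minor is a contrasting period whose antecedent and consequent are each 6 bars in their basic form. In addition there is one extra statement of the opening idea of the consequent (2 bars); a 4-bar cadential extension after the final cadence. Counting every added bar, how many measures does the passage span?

Basic contrasting period: 6 + 6 = 12 bars.
12 (basic form) + 2 (extra statement) + 4 (cadential extension) = 18.

18 measures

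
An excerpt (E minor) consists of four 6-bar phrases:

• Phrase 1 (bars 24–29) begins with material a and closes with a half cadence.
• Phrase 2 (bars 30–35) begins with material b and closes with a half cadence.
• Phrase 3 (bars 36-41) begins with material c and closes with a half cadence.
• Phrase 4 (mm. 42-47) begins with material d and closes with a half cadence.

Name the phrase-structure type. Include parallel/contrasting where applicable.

phrase group

Phrase 4 ends with a half cadence, no stronger than phrase 2's half cadence, so the four phrases do not form a double period; nor do phrases 3–4 duplicate 1–2, so it is not a repeated period. With no phrase reaching a conclusive cadence, the passage is a phrase group.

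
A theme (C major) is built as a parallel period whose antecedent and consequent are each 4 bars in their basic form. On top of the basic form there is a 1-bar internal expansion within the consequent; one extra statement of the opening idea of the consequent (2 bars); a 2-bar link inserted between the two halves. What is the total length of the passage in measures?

13 measures

Basic parallel period: 4 + 4 = 8 bars.
8 (basic form) + 1 (internal expansion) + 2 (extra statement) + 2 (link) = 13.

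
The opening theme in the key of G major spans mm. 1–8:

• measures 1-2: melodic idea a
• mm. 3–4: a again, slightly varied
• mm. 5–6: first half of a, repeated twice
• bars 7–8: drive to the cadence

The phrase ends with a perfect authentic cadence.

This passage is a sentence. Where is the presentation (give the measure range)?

measures 1–4

The presentation of a sentence is the basic idea (measures 1–2) plus its repetition (mm. 3-4); the presentation is therefore measures 1–4.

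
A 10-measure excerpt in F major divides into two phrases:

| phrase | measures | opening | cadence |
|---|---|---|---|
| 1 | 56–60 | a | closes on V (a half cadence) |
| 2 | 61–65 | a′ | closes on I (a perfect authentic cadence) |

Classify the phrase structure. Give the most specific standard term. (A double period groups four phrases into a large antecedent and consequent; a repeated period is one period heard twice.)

Phrase 1 ends with a half cadence (weaker) and phrase 2 with a perfect authentic cadence (stronger): antecedent + consequent = a period.
The two phrases open with the same material (a / a′), so the period is parallel.

parallel period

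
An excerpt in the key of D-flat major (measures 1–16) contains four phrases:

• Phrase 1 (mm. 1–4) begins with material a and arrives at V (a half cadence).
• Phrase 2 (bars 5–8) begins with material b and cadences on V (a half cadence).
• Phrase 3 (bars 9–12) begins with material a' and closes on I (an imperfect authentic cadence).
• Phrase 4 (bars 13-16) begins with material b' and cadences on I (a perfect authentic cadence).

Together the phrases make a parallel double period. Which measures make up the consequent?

In a double period the first pair of phrases (ending half cadence) is the large antecedent and the second pair (ending perfect authentic cadence) is the large consequent; the consequent is measures 9–16.

measures 9–16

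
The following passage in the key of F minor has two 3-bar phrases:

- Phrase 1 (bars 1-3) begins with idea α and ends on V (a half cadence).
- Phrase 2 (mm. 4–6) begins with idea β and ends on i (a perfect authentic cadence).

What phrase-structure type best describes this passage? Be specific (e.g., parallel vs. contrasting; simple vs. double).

Phrase 1 ends with a half cadence (weaker) and phrase 2 with a perfect authentic cadence (stronger): antecedent + consequent = a period.
The two phrases open with different material (α / β), so the period is contrasting.

contrasting period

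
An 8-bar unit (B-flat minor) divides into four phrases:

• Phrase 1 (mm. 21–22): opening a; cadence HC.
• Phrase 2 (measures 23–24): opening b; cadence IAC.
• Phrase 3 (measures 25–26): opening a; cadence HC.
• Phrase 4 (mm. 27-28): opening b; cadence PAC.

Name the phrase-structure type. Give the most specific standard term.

parallel double period

Four phrases in two halves: the first half (measures 21–24) ends with an imperfect authentic cadence, the second (mm. 25–28) with a perfect authentic cadence — a large antecedent–consequent pair, i.e. a double period.
Phrase 3 begins with the same material as phrase 1, making it parallel.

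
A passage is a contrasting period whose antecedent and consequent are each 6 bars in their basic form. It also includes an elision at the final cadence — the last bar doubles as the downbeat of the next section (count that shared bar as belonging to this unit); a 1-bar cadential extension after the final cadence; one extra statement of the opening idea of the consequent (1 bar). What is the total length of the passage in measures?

14 measures

Basic contrasting period: 6 + 6 = 12 bars.
12 (basic form) + 1 (cadential extension) + 1 (extra statement) = 14.
The elision shares a bar with the next section but does not change this unit's count.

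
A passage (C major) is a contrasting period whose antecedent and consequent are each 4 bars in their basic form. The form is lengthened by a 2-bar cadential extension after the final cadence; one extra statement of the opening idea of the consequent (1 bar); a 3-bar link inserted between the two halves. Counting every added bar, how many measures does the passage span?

14 measures

Basic contrasting period: 4 + 4 = 8 bars.
8 (basic form) + 2 (cadential extension) + 1 (extra statement) + 3 (link) = 14.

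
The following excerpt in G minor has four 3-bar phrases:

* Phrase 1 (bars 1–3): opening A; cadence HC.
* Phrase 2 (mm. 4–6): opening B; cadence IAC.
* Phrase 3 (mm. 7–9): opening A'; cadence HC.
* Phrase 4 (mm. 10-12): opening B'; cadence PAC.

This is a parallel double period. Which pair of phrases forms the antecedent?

phrases 1 and 2

In a double period the first pair of phrases (ending imperfect authentic cadence) is the large antecedent and the second pair (ending perfect authentic cadence) is the large consequent; the antecedent is phrases 1 and 2.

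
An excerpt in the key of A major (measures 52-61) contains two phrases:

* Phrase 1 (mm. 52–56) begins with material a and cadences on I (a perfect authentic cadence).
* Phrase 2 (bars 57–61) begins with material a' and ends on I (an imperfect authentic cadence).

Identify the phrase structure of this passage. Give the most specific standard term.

The second phrase closes with an imperfect authentic cadence, which is not stronger than the first phrase's perfect authentic cadence; without a weak→strong cadential pair there is no antecedent–consequent relationship, so this is a phrase group rather than a period.

phrase group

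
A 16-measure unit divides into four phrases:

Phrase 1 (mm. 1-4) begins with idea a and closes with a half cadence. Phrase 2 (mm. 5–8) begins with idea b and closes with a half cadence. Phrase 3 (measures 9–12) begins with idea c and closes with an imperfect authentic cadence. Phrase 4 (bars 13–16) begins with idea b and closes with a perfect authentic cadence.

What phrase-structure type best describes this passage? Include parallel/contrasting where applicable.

contrasting double period

Four phrases in two halves: the first half (mm. 1–8) ends with a half cadence, the second (mm. 9–16) with a perfect authentic cadence — a large antecedent–consequent pair, i.e. a double period.
Phrase 3 begins with different material from phrase 1, making it contrasting.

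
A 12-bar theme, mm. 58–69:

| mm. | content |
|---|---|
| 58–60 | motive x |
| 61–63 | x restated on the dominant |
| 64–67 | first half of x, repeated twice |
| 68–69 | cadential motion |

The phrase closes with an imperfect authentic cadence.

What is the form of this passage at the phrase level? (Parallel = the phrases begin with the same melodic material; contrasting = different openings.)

Basic idea (bars 58–60) + its repetition (measures 61–63) form the presentation; fragmentation and cadence (mm. 64–69) form the continuation — the 12-bar whole is a sentence.

sentence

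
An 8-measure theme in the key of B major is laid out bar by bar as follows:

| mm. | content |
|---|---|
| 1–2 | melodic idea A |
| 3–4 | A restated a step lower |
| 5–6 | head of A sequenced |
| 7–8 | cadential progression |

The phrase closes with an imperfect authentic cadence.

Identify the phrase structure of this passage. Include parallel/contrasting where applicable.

Basic idea (mm. 1-2) + its repetition (bars 3-4) form the presentation; fragmentation and cadence (measures 5–8) form the continuation — the 8-bar whole is a sentence.

sentence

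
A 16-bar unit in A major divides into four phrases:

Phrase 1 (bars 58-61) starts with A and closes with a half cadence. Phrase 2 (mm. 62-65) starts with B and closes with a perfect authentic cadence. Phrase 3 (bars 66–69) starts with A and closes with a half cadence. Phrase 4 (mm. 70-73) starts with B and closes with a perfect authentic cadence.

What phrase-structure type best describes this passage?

The cadence pattern HC–PAC–HC–PAC is weak–strong twice, and phrases 3–4 restate phrases 1–2: a period heard twice, not a double period (which would end weakly at phrase 2).

repeated period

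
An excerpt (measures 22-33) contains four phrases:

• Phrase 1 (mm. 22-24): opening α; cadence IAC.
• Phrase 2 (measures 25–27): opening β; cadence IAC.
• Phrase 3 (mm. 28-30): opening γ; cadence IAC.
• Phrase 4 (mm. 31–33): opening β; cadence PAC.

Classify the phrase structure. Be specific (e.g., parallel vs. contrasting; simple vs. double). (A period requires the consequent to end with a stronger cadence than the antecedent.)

contrasting double period

Four phrases in two halves: the first half (measures 22-27) ends with an imperfect authentic cadence, the second (mm. 28–33) with a perfect authentic cadence — a large antecedent–consequent pair, i.e. a double period.
Phrase 3 begins with different material from phrase 1, making it contrasting.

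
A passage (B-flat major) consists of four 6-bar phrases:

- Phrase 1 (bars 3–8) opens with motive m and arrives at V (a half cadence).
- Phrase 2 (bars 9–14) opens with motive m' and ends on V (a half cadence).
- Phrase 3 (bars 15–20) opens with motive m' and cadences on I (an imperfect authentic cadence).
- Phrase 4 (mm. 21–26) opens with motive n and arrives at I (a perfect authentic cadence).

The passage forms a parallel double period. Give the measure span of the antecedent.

measures 3–14

In a double period the four phrases pair into a large antecedent (phrases 1–2, ending half cadence) and a large consequent (phrases 3–4, ending perfect authentic cadence). The antecedent spans measures 3-14.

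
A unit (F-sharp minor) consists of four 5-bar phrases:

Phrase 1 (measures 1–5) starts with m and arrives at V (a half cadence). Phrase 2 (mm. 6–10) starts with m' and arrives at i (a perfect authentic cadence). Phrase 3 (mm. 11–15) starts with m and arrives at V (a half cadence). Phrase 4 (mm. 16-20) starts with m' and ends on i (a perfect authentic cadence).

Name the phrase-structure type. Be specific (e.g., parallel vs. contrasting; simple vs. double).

The cadence pattern HC–PAC–HC–PAC is weak–strong twice, and phrases 3–4 restate phrases 1–2: a period heard twice, not a double period (which would end weakly at phrase 2).

repeated period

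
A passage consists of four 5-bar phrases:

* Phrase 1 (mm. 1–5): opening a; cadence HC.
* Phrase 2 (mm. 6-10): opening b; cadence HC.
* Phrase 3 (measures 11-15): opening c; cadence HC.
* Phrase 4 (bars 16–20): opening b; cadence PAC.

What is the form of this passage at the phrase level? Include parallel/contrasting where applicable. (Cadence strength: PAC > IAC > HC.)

Four phrases in two halves: the first half (bars 1-10) ends with a half cadence, the second (mm. 11–20) with a perfect authentic cadence — a large antecedent–consequent pair, i.e. a double period.
Phrase 3 begins with different material from phrase 1, making it contrasting.

contrasting double period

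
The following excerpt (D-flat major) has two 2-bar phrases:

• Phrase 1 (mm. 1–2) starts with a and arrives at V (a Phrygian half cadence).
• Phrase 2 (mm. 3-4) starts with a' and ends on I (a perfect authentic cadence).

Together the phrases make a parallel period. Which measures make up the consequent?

The phrase ending with the weaker cadence (Phrygian half cadence) is the antecedent; the one ending more conclusively (perfect authentic cadence) is the consequent. The consequent is measures 3–4.

measures 3–4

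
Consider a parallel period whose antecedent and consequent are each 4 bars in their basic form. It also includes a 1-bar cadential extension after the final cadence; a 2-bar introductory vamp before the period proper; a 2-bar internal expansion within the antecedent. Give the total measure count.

Basic parallel period: 4 + 4 = 8 bars.
8 (basic form) + 1 (cadential extension) + 2 (introduction) + 2 (internal expansion) = 13.

13 measures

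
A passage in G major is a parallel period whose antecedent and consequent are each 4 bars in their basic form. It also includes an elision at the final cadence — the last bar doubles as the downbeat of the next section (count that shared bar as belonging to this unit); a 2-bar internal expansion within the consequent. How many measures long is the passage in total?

10 measures

Basic parallel period: 4 + 4 = 8 bars.
8 (basic form) + 2 (internal expansion) = 10.
The elision shares a bar with the next section but does not change this unit's count.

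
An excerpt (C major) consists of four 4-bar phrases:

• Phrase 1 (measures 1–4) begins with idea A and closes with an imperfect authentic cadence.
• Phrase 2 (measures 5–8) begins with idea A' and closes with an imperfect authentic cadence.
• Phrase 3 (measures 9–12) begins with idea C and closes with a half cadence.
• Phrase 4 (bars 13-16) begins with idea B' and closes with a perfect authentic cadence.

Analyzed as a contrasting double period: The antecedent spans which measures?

measures 1–8

In a double period the four phrases pair into a large antecedent (phrases 1–2, ending imperfect authentic cadence) and a large consequent (phrases 3–4, ending perfect authentic cadence). The antecedent spans measures 1-8.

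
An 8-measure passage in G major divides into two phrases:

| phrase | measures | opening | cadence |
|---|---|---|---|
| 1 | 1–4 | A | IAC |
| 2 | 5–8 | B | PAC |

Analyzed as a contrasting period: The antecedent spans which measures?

The antecedent is the phrase ending with the weaker cadence (imperfect authentic cadence, phrase 1) and the consequent the one ending more conclusively (perfect authentic cadence, phrase 2); the antecedent is mm. 1-4.

measures 1–4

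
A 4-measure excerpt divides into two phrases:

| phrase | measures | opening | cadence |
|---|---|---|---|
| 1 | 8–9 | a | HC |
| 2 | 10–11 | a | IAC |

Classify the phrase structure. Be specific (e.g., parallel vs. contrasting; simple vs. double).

parallel period

Phrase 1 ends with a half cadence (weaker) and phrase 2 with an imperfect authentic cadence (stronger): antecedent + consequent = a period.
The two phrases open with the same material (a / a), so the period is parallel.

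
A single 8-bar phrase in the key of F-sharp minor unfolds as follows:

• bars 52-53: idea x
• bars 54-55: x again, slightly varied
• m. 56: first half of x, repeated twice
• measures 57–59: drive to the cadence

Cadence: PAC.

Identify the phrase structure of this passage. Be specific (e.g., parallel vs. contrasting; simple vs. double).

sentence

Basic idea (mm. 52–53) + its repetition (mm. 54-55) form the presentation; fragmentation and cadence (mm. 56–59) form the continuation — the 8-bar whole is a sentence.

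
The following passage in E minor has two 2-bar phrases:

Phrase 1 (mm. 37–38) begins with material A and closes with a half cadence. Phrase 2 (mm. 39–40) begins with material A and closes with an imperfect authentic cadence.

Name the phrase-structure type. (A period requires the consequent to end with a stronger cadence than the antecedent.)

parallel period

Phrase 1 ends with a half cadence (weaker) and phrase 2 with an imperfect authentic cadence (stronger): antecedent + consequent = a period.
The two phrases open with the same material (A / A), so the period is parallel.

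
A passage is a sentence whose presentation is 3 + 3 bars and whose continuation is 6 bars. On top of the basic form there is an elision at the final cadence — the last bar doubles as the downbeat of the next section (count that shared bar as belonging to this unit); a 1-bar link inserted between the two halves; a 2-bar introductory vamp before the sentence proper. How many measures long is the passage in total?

Basic sentence: 3 + 3 + 6 = 12 bars.
12 (basic form) + 1 (link) + 2 (introduction) = 15.
The elision shares a bar with the next section but does not change this unit's count.

15 measures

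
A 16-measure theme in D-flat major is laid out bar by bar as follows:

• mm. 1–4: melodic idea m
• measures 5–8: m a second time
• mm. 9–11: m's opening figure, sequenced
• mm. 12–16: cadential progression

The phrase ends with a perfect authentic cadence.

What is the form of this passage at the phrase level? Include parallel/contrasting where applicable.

sentence

Basic idea (mm. 1–4) + its repetition (measures 5-8) form the presentation; fragmentation and cadence (measures 9–16) form the continuation — the 16-bar whole is a sentence.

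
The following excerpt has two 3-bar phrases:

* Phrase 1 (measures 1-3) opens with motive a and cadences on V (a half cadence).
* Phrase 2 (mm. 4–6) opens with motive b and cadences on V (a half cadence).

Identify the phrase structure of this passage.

phrase group

The second phrase closes with a half cadence, which is not stronger than the first phrase's half cadence; without a weak→strong cadential pair there is no antecedent–consequent relationship, so this is a phrase group rather than a period.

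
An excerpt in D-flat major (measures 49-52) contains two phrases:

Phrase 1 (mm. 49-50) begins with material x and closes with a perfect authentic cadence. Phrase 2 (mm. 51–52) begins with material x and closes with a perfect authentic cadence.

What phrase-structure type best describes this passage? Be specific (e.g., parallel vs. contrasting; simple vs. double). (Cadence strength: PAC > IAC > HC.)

repeated phrase

Both phrases have the same opening (x) and the same cadence (perfect authentic cadence): the second is a restatement, not a consequent, so this is a repeated phrase rather than a period.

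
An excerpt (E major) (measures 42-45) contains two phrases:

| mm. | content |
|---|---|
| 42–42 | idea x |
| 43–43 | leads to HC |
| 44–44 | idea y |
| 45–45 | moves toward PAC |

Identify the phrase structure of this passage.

contrasting period

Phrase 1 ends with a half cadence (weaker) and phrase 2 with a perfect authentic cadence (stronger): antecedent + consequent = a period.
The two phrases open with different material (x / y), so the period is contrasting.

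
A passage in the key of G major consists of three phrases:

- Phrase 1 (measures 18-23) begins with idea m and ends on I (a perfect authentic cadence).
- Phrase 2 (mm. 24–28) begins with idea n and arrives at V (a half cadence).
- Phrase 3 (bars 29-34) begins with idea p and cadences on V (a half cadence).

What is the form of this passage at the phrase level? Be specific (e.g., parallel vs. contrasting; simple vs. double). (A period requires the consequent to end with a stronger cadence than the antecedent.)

phrase group

The final phrase closes with a half cadence, which is not stronger than the preceding half cadence; the 3 phrases lack an overall antecedent–consequent design and so form a phrase group.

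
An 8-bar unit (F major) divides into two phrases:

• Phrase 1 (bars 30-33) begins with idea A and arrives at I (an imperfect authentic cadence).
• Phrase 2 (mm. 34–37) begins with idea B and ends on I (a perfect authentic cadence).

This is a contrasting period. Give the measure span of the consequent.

The phrase ending with the weaker cadence (imperfect authentic cadence) is the antecedent; the one ending more conclusively (perfect authentic cadence) is the consequent. The consequent is measures 34–37.

measures 34–37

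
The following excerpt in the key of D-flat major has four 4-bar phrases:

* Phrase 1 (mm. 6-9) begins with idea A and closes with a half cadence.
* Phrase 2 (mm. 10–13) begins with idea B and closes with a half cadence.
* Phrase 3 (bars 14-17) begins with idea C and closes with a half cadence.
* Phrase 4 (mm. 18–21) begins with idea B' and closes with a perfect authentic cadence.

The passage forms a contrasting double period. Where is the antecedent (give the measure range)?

measures 6–13

In a double period the four phrases pair into a large antecedent (phrases 1–2, ending half cadence) and a large consequent (phrases 3–4, ending perfect authentic cadence). The antecedent spans bars 6-13.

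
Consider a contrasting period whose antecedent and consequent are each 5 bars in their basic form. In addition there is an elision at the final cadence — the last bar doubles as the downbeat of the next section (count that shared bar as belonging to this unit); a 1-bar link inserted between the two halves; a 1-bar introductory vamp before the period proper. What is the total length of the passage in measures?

12 measures

Basic contrasting period: 5 + 5 = 10 bars.
10 (basic form) + 1 (link) + 1 (introduction) = 12.
The elision shares a bar with the next section but does not change this unit's count.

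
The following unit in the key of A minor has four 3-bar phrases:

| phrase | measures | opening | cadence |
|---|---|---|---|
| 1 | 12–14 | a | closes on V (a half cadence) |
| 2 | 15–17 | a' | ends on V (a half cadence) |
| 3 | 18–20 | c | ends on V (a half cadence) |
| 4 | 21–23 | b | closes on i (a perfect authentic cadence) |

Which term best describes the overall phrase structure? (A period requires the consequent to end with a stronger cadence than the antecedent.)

contrasting double period

Four phrases in two halves: the first half (bars 12–17) ends with a half cadence, the second (mm. 18–23) with a perfect authentic cadence — a large antecedent–consequent pair, i.e. a double period.
Phrase 3 begins with different material from phrase 1, making it contrasting.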